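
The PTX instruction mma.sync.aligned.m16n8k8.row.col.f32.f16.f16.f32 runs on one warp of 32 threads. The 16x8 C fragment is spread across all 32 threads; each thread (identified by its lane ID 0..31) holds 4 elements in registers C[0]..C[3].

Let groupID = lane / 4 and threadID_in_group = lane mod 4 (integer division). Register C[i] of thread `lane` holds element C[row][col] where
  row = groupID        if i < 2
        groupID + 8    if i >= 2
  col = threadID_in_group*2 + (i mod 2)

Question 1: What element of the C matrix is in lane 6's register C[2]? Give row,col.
9,4

lane 6→6/4=1, 6 mod 4=2
i=2  r:1+8→9  c:2·2+0→4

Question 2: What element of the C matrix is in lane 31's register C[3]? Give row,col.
15,7

lane 31: gr=7 (31/4), th=3 (31%4)
i=3: r=7+8=15, c=3*2+1=7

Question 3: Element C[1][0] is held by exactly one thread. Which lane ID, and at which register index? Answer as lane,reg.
4,0

r=1→G=1,rhi=0  c=0→T=0,p=0
L=1*4+0=4  i=0*2+0=0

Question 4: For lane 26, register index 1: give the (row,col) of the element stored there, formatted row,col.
L=26->g=26>>2=6, t=26&3=2
[1]->row 6+0=6  col 2·2+1=5

6,5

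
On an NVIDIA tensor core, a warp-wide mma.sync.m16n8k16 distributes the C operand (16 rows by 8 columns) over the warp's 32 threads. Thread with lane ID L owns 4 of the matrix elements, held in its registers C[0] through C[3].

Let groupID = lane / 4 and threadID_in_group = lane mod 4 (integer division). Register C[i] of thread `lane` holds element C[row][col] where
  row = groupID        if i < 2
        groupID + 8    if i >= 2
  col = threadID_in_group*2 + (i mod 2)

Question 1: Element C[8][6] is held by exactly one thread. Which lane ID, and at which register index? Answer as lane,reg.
r=8→G=0,rhi=1  c=6→T=3,p=0
L=0*4+3=3  i=1*2+0=2

3,2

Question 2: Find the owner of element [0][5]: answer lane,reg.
r: 0->gid=0,r8=0  c: 5->tid=2,i&1=1
L=0*4+2=2  i=0*2+1=1

2,1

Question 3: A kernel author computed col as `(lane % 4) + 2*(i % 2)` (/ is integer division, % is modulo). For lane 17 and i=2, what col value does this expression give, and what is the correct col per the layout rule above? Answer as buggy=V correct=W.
`(lane % 4) + 2*(i % 2)`[17,2]=>1
lane 17=>17/4=4, 17 mod 4=1
i=2  r:4+8=>12  c:2·1+0=>2
col: 1 vs 2

buggy=1 correct=2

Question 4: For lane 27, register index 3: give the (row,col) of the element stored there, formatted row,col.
27: grp=6,tig=3
[3] (6+8,3*2+1) = (14,7)

14,7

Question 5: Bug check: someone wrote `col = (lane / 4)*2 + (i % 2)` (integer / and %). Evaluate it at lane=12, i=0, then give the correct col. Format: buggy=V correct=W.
buggy=6 correct=0

`(lane / 4)*2 + (i % 2)`[12,0]->6
lane 12->12/4=3, 12 mod 4=0
i=0  r:3+0->3  c:2·0+0->0
col: 6 vs 0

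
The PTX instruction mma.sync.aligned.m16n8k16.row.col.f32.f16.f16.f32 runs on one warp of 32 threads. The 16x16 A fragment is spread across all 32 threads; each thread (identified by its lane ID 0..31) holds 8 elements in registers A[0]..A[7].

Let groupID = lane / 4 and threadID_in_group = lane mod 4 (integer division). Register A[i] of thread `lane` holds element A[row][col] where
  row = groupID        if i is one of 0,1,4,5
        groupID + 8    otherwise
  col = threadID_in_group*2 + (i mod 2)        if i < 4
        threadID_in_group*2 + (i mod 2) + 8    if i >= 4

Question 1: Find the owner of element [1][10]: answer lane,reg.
5,4

r: 1->gid=1,r8=0  c: 10->c8=1,tid=1,i&1=0
L=1*4+1=5  i=1*4+0*2+0=4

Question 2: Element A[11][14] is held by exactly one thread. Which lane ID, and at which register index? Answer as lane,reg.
r=11⇒gr=3,Rb=1  c=14⇒Cb=1,th=3,odd=0
L=3*4+3=15  i=1*4+1*2+0=6

15,6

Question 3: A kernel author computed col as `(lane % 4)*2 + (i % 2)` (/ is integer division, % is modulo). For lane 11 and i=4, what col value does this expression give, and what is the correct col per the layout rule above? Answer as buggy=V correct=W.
`(lane % 4)*2 + (i % 2)`[11,4]⇒6
L=11⇒gr=11>>2=2, th=11&3=3
[4]⇒row 2+0=2  col 3·2+0+8=14
col: 6 vs 14

buggy=6 correct=14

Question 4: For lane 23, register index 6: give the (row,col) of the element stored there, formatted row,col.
13,14

L=23->gid=23>>2=5, tid=23&3=3
[6]->row 5+8=13  col 3·2+0+8=14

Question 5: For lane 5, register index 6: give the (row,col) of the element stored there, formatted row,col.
lane 5=>5/4=1, 5 mod 4=1
i=6  r:1+8=>9  c:2·1+0+8=>10

9,10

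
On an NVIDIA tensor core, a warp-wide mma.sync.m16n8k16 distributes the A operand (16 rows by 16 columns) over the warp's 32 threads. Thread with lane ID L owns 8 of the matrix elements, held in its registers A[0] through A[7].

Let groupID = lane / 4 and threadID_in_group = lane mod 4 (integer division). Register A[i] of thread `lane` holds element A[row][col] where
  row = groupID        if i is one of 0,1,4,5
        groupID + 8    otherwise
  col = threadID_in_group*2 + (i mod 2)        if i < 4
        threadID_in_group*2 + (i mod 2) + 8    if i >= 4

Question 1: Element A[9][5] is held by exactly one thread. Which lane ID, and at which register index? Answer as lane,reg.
r=9->g=1,rb=1  c=5->cb=0,t=2,b0=1
L=1*4+2=6  i=0*4+1*2+1=3

6,3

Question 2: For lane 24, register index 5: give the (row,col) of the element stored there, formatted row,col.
6,9

24: grp=6,tig=0
[5] (6+0,0*2+1+8) = (6,9)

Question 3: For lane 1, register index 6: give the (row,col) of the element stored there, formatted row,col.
8,10

L=1⇒gr=1>>2=0, th=1&3=1
[6]⇒row 0+8=8  col 1·2+0+8=10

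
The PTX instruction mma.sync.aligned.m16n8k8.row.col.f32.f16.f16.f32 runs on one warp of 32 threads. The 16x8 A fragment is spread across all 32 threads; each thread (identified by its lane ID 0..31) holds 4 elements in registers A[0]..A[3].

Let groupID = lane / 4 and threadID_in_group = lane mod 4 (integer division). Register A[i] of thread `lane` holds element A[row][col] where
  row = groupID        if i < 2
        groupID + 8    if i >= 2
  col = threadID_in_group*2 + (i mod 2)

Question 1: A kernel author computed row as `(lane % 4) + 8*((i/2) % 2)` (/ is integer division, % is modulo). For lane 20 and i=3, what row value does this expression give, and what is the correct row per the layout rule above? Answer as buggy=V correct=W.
`(lane % 4) + 8*((i/2) % 2)`[20,3]->8
lane 20->20/4=5, 20 mod 4=0
i=3  r:5+8->13  c:2·0+1->1
row: 8 vs 13

buggy=8 correct=13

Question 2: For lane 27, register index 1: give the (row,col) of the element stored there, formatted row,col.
27: grp=6,tig=3
[1] (6+0,3*2+1) = (6,7)

6,7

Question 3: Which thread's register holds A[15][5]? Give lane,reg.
30,3

r=15→G=7,rhi=1  c=5→T=2,p=1
L=7*4+2=30  i=1*2+1=3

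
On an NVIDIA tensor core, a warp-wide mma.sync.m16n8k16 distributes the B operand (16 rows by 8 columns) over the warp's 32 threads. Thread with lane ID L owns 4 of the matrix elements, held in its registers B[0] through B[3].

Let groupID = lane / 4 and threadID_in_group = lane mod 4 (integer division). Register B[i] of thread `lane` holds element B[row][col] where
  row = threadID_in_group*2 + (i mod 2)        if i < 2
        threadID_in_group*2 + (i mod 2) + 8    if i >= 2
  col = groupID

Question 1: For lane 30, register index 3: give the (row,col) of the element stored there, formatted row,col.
13,7

L=30->g=30>>2=7, t=30&3=2
[3]->row 2·2+1+8=13  col g=7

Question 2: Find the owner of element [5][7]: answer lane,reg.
30,1

c=7->g=7  r=5->rb=0,t=2,b0=1
L=7*4+2=30  i=0*2+1=1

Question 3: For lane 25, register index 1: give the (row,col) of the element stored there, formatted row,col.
3,6

lane 25: G=6 (25/4), T=1 (25%4)
i=1: r=1*2+1+0=3, c=G=6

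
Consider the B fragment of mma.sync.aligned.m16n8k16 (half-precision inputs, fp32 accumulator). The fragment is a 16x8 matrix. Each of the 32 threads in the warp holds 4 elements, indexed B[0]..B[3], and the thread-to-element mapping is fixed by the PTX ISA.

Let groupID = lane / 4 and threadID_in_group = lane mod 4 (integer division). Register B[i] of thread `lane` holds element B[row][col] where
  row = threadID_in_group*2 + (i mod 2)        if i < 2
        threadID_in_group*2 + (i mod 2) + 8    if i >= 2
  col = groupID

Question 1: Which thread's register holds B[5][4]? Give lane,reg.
c=4->g=4  r=5->rb=0,t=2,b0=1
L=4*4+2=18  i=0*2+1=1

18,1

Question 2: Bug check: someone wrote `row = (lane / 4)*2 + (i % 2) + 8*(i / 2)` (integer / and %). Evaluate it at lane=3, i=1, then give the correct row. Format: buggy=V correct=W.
buggy=1 correct=7

`(lane / 4)*2 + (i % 2) + 8*(i / 2)`[3,1]->1
lane 3->3/4=0, 3 mod 4=3
i=1  r:2·3+1+0->7  c:0
row: 1 vs 7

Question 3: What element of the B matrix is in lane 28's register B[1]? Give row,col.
lane 28->28/4=7, 28 mod 4=0
i=1  r:2·0+1+0->1  c:7

1,7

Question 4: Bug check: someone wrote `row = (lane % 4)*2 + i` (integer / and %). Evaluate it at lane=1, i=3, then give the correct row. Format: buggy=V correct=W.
`(lane % 4)*2 + i`[1,3]->5
1: g=0,t=1
[3] (1*2+1+8,0) = (11,0)
row: 5 vs 11

buggy=5 correct=11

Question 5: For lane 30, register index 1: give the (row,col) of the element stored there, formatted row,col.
lane 30->30/4=7, 30 mod 4=2
i=1  r:2·2+1+0->5  c:7

5,7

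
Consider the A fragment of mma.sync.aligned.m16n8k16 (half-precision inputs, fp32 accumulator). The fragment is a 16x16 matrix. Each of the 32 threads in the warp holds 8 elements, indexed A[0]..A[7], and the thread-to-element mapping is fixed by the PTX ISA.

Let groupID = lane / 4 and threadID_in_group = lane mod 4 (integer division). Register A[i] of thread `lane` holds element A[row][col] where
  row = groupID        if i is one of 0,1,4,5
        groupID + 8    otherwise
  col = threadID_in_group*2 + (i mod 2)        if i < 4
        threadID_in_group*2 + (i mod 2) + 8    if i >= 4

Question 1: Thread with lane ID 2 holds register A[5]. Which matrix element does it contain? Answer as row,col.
lane 2->2/4=0, 2 mod 4=2
i=5  r:0+0->0  c:2·2+1+8->13

0,13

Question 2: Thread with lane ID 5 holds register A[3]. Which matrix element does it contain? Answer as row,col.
9,3

L=5->g=5>>2=1, t=5&3=1
[3]->row 1+8=9  col 1·2+1+0=3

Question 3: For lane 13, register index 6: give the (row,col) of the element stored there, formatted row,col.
L=13->gid=13>>2=3, tid=13&3=1
[6]->row 3+8=11  col 1·2+0+8=10

11,10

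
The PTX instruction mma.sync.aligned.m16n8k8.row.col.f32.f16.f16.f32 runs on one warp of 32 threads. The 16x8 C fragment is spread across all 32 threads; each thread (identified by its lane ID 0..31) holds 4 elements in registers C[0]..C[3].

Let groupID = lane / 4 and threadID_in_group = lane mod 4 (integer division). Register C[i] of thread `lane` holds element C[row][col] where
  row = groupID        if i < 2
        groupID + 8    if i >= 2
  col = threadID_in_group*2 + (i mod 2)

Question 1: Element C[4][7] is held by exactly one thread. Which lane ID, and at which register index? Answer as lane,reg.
19,1

r=4⇒gr=4,Rb=0  c=7⇒th=3,odd=1
L=4*4+3=19  i=0*2+1=1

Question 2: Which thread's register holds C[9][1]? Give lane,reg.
4,3

r=9->g=1,rb=1  c=1->t=0,b0=1
L=1*4+0=4  i=1*2+1=3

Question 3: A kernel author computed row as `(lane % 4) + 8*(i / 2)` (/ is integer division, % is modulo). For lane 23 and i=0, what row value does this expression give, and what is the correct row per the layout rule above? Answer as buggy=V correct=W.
`(lane % 4) + 8*(i / 2)`[23,0]=>3
lane 23: grp=5 (23/4), tig=3 (23%4)
i=0: r=5+0=5, c=3*2+0=6
row: 3 vs 5

buggy=3 correct=5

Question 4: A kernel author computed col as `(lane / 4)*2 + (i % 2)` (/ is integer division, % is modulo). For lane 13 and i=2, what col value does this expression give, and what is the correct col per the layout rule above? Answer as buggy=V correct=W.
`(lane / 4)*2 + (i % 2)`[13,2]→6
lane 13→13/4=3, 13 mod 4=1
i=2  r:3+8→11  c:2·1+0→2
col: 6 vs 2

buggy=6 correct=2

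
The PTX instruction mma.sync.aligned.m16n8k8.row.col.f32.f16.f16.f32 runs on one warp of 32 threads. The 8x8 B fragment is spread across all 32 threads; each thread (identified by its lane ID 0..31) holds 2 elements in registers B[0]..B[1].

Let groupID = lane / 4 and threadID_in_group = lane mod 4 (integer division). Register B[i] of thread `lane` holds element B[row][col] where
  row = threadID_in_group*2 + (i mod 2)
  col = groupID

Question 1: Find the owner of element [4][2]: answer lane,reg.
10,0

c: 2->gid=2  r: 4->tid=2,i&1=0
L=2*4+2=10  i=0=0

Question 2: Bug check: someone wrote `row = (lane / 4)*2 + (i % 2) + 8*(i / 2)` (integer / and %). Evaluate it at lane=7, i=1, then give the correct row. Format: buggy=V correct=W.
buggy=3 correct=7

`(lane / 4)*2 + (i % 2) + 8*(i / 2)`[7,1]→3
lane 7: G=1 (7/4), T=3 (7%4)
i=1: r=3*2+1=7, c=G=1
row: 3 vs 7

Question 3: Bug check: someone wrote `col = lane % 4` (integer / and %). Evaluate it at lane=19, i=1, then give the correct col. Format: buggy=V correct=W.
buggy=3 correct=4

`lane % 4`[19,1]->3
L=19->g=19>>2=4, t=19&3=3
[1]->row 3·2+1=7  col g=4
col: 3 vs 4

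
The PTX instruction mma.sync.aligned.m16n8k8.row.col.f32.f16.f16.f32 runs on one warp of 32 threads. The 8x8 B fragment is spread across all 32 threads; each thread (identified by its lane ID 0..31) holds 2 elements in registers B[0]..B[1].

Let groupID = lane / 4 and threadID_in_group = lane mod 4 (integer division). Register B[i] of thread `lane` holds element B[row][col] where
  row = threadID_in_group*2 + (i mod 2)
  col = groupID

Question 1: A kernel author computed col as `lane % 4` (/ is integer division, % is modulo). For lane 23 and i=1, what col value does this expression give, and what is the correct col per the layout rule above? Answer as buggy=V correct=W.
`lane % 4`[23,1]→3
23: G=5,T=3
[1] (3*2+1,5) = (7,5)
col: 3 vs 5

buggy=3 correct=5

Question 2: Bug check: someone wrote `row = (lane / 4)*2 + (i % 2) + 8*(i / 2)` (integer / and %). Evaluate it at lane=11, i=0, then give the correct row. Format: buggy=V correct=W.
`(lane / 4)*2 + (i % 2) + 8*(i / 2)`[11,0]->4
L=11->gid=11>>2=2, tid=11&3=3
[0]->row 3·2+0=6  col gid=2
row: 4 vs 6

buggy=4 correct=6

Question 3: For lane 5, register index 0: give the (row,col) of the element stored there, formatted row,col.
2,1

L=5->g=5>>2=1, t=5&3=1
[0]->row 1·2+0=2  col g=1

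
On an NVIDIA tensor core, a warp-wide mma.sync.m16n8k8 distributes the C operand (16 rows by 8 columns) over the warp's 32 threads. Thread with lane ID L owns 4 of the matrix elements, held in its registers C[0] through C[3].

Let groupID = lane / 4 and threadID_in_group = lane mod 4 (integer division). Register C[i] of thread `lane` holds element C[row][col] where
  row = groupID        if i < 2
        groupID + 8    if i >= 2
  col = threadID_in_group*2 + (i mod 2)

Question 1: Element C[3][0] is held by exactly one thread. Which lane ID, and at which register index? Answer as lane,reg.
12,0

r: 3->gid=3,r8=0  c: 0->tid=0,i&1=0
L=3*4+0=12  i=0*2+0=0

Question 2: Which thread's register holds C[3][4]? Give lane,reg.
14,0

r=3->g=3,rb=0  c=4->t=2,b0=0
L=3*4+2=14  i=0*2+0=0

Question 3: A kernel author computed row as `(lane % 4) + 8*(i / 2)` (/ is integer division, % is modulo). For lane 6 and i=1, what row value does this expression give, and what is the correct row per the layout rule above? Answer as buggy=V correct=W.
buggy=2 correct=1

`(lane % 4) + 8*(i / 2)`[6,1]->2
lane 6: g=1 (6/4), t=2 (6%4)
i=1: r=1+0=1, c=2*2+1=5
row: 2 vs 1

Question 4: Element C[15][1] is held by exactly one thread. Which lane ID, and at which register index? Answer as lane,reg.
28,3

r=15->g=7,rb=1  c=1->t=0,b0=1
L=7*4+0=28  i=1*2+1=3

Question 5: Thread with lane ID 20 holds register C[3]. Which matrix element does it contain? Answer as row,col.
lane 20⇒20/4=5, 20 mod 4=0
i=3  r:5+8⇒13  c:2·0+1⇒1

13,1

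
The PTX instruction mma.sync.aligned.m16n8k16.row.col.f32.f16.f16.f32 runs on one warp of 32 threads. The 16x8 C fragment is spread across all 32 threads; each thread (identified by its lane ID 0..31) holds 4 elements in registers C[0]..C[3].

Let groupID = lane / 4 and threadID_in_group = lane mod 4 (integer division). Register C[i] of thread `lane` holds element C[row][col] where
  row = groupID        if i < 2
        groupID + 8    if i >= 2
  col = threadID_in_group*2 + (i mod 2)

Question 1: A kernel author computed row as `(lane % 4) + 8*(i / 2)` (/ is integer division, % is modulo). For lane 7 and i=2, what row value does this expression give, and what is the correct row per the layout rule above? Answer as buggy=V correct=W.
`(lane % 4) + 8*(i / 2)`[7,2]->11
lane 7: gid=1 (7/4), tid=3 (7%4)
i=2: r=1+8=9, c=3*2+0=6
row: 11 vs 9

buggy=11 correct=9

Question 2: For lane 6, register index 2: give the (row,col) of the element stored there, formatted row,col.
lane 6⇒6/4=1, 6 mod 4=2
i=2  r:1+8⇒9  c:2·2+0⇒4

9,4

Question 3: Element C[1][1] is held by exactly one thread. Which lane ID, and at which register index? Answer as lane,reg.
r: 1->gid=1,r8=0  c: 1->tid=0,i&1=1
L=1*4+0=4  i=0*2+1=1

4,1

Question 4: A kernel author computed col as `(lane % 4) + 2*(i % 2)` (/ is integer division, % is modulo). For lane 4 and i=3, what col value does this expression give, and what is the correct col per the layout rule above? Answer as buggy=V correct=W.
`(lane % 4) + 2*(i % 2)`[4,3]=>2
lane 4: grp=1 (4/4), tig=0 (4%4)
i=3: r=1+8=9, c=0*2+1=1
col: 2 vs 1

buggy=2 correct=1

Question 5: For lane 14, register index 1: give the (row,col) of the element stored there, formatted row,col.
3,5

lane 14: G=3 (14/4), T=2 (14%4)
i=1: r=3+0=3, c=2*2+1=5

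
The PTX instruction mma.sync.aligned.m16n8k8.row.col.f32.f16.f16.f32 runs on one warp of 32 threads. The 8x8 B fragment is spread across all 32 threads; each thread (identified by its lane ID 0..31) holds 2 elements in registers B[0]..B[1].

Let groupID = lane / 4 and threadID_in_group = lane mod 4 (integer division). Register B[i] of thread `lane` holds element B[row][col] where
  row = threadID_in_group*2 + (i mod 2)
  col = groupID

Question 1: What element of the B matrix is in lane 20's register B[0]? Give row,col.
lane 20: grp=5 (20/4), tig=0 (20%4)
i=0: r=0*2+0=0, c=grp=5

0,5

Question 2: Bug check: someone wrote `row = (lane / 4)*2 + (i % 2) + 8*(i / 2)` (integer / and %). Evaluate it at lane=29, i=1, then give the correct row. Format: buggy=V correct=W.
`(lane / 4)*2 + (i % 2) + 8*(i / 2)`[29,1]=>15
lane 29=>29/4=7, 29 mod 4=1
i=1  r:2·1+1=>3  c:7
row: 15 vs 3

buggy=15 correct=3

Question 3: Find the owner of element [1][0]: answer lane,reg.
c=0⇒gr=0  r=1⇒th=0,odd=1
L=0*4+0=0  i=1=1

0,1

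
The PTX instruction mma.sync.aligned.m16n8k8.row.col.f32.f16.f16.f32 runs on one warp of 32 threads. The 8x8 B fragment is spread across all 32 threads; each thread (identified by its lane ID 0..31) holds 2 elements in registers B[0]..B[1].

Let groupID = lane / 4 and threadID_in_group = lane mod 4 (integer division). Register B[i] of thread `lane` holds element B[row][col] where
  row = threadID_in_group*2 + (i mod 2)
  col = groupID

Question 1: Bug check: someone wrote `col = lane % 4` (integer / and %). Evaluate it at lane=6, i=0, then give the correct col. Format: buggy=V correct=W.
buggy=2 correct=1

`lane % 4`[6,0]->2
L=6->gid=6>>2=1, tid=6&3=2
[0]->row 2·2+0=4  col gid=1
col: 2 vs 1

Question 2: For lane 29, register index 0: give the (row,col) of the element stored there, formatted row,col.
lane 29→29/4=7, 29 mod 4=1
i=0  r:2·1+0→2  c:7

2,7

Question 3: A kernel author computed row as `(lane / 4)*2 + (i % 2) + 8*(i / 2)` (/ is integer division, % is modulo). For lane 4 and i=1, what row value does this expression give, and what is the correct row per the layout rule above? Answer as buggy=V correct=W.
`(lane / 4)*2 + (i % 2) + 8*(i / 2)`[4,1]->3
lane 4: g=1 (4/4), t=0 (4%4)
i=1: r=0*2+1=1, c=g=1
row: 3 vs 1

buggy=3 correct=1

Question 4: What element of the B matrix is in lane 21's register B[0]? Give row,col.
21: gid=5,tid=1
[0] (1*2+0,5) = (2,5)

2,5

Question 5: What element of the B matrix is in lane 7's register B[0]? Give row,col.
7: G=1,T=3
[0] (3*2+0,1) = (6,1)

6,1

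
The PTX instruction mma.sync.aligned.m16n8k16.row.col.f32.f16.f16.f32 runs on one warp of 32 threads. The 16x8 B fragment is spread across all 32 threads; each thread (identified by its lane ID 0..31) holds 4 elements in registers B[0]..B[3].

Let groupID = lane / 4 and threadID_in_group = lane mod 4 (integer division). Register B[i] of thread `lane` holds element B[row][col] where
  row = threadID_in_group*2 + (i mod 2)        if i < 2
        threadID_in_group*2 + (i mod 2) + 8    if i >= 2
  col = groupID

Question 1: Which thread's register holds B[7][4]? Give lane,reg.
19,1

c:4=>grp=4  r:7=>rB=0,tig=3,lo=1
L=4*4+3=19  i=0*2+1=1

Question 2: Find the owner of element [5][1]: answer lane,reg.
c=1⇒gr=1  r=5⇒Rb=0,th=2,odd=1
L=1*4+2=6  i=0*2+1=1

6,1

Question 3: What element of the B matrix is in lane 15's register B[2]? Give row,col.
14,3

L=15→G=15>>2=3, T=15&3=3
[2]→row 3·2+0+8=14  col G=3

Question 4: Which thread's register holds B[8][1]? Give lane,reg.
4,2

c: 1->gid=1  r: 8->r8=1,tid=0,i&1=0
L=1*4+0=4  i=1*2+0=2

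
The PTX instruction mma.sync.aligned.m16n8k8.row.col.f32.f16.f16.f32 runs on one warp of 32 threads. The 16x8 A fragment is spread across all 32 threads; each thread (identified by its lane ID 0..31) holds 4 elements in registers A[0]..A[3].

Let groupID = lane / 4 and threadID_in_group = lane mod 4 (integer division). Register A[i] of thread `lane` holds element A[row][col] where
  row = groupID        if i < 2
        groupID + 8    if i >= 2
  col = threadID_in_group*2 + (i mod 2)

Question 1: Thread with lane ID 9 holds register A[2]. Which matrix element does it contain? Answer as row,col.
10,2

L=9->gid=9>>2=2, tid=9&3=1
[2]->row 2+8=10  col 1·2+0=2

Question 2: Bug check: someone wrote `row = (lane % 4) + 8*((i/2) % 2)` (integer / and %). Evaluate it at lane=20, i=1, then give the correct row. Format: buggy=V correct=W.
buggy=0 correct=5

`(lane % 4) + 8*((i/2) % 2)`[20,1]->0
20: g=5,t=0
[1] (5+0,0*2+1) = (5,1)
row: 0 vs 5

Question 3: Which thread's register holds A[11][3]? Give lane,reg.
13,3

r: 11->gid=3,r8=1  c: 3->tid=1,i&1=1
L=3*4+1=13  i=1*2+1=3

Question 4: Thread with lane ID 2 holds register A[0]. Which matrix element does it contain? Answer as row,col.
0,4

2: gid=0,tid=2
[0] (0+0,2*2+0) = (0,4)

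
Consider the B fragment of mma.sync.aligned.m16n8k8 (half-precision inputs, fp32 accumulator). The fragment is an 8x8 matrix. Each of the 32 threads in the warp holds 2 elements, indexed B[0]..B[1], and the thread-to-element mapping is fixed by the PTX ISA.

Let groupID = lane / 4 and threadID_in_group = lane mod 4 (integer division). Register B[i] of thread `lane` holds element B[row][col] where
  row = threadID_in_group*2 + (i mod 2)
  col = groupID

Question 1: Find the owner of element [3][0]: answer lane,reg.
c=0⇒gr=0  r=3⇒th=1,odd=1
L=0*4+1=1  i=1=1

1,1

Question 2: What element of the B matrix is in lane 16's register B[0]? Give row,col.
lane 16→16/4=4, 16 mod 4=0
i=0  r:2·0+0→0  c:4

0,4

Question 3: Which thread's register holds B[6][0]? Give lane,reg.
c:0=>grp=0  r:6=>tig=3,lo=0
L=0*4+3=3  i=0=0

3,0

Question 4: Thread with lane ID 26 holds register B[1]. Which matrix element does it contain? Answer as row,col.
lane 26: G=6 (26/4), T=2 (26%4)
i=1: r=2*2+1=5, c=G=6

5,6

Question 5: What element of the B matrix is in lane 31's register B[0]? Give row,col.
6,7

lane 31: G=7 (31/4), T=3 (31%4)
i=0: r=3*2+0=6, c=G=7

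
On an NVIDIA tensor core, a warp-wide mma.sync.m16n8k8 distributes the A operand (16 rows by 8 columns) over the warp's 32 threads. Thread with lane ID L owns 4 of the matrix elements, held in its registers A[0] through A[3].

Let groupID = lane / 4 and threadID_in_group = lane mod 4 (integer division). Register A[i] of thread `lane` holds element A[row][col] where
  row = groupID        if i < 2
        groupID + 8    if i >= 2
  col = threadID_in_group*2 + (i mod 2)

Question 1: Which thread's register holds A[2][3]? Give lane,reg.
9,1

r:2=>grp=2,rB=0  c:3=>tig=1,lo=1
L=2*4+1=9  i=0*2+1=1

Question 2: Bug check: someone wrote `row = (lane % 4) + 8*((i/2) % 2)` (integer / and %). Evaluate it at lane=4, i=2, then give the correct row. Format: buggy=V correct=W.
`(lane % 4) + 8*((i/2) % 2)`[4,2]⇒8
4: gr=1,th=0
[2] (1+8,0*2+0) = (9,0)
row: 8 vs 9

buggy=8 correct=9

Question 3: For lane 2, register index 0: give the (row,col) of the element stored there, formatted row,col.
0,4

L=2=>grp=2>>2=0, tig=2&3=2
[0]=>row 0+0=0  col 2·2+0=4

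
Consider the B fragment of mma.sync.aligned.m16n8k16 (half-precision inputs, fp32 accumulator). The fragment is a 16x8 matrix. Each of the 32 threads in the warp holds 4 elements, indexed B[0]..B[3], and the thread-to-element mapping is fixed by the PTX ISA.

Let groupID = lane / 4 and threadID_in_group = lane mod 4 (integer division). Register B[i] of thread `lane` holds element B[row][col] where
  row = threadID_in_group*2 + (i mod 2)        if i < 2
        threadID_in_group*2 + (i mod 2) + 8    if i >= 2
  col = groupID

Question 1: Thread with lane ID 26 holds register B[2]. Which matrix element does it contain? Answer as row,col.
12,6

lane 26⇒26/4=6, 26 mod 4=2
i=2  r:2·2+0+8⇒12  c:6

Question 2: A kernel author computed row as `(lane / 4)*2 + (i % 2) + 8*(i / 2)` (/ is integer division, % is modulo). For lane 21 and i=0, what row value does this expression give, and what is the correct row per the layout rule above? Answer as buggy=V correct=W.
`(lane / 4)*2 + (i % 2) + 8*(i / 2)`[21,0]->10
21: gid=5,tid=1
[0] (1*2+0+0,5) = (2,5)
row: 10 vs 2

buggy=10 correct=2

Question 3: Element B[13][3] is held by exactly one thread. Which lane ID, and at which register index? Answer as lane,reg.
c:3=>grp=3  r:13=>rB=1,tig=2,lo=1
L=3*4+2=14  i=1*2+1=3

14,3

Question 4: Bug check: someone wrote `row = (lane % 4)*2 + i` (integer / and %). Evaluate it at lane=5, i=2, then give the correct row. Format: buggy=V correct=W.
`(lane % 4)*2 + i`[5,2]⇒4
lane 5: gr=1 (5/4), th=1 (5%4)
i=2: r=1*2+0+8=10, c=gr=1
row: 4 vs 10

buggy=4 correct=10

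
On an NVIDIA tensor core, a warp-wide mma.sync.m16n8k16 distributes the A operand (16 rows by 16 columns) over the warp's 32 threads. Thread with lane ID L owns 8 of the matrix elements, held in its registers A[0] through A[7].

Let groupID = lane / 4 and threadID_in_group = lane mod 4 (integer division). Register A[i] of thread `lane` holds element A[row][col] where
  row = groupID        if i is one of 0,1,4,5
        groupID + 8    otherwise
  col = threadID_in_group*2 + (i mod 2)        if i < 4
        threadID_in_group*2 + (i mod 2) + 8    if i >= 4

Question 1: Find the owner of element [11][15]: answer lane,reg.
15,7

r:11=>grp=3,rB=1  c:15=>cB=1,tig=3,lo=1
L=3*4+3=15  i=1*4+1*2+1=7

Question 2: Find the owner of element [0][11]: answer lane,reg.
1,5

r: 0->gid=0,r8=0  c: 11->c8=1,tid=1,i&1=1
L=0*4+1=1  i=1*4+0*2+1=5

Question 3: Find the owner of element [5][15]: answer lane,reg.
23,5

r:5=>grp=5,rB=0  c:15=>cB=1,tig=3,lo=1
L=5*4+3=23  i=1*4+0*2+1=5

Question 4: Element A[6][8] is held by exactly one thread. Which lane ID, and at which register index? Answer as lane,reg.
24,4

r:6=>grp=6,rB=0  c:8=>cB=1,tig=0,lo=0
L=6*4+0=24  i=1*4+0*2+0=4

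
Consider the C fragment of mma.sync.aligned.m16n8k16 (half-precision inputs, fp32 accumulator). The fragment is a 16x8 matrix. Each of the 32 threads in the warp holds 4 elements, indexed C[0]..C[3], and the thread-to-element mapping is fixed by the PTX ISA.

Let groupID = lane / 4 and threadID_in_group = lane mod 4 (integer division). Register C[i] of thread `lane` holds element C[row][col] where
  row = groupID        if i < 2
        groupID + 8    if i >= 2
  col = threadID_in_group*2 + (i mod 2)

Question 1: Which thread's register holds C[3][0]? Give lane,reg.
r=3⇒gr=3,Rb=0  c=0⇒th=0,odd=0
L=3*4+0=12  i=0*2+0=0

12,0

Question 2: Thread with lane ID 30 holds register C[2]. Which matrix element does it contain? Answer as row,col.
L=30=>grp=30>>2=7, tig=30&3=2
[2]=>row 7+8=15  col 2·2+0=4

15,4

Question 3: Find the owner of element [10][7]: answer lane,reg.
r:10=>grp=2,rB=1  c:7=>tig=3,lo=1
L=2*4+3=11  i=1*2+1=3

11,3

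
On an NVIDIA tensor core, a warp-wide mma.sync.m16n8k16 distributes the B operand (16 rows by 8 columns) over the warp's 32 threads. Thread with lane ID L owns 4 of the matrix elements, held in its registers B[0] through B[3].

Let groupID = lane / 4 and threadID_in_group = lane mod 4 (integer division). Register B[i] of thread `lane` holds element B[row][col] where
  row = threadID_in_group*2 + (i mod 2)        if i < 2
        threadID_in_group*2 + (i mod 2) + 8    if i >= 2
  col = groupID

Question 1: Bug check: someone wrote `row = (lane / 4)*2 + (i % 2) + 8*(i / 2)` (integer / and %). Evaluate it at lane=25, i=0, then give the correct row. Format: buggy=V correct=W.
`(lane / 4)*2 + (i % 2) + 8*(i / 2)`[25,0]→12
L=25→G=25>>2=6, T=25&3=1
[0]→row 1·2+0+0=2  col G=6
row: 12 vs 2

buggy=12 correct=2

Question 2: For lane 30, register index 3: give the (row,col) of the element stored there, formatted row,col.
13,7

lane 30=>30/4=7, 30 mod 4=2
i=3  r:2·2+1+8=>13  c:7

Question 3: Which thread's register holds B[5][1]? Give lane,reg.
c: 1->gid=1  r: 5->r8=0,tid=2,i&1=1
L=1*4+2=6  i=0*2+1=1

6,1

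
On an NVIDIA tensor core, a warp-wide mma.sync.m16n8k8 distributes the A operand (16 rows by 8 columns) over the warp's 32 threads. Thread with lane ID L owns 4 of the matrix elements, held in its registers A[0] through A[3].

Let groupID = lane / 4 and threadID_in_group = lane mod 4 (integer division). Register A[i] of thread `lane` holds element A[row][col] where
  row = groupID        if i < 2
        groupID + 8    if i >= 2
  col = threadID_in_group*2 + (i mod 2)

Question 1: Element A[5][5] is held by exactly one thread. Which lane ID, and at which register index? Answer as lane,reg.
r=5⇒gr=5,Rb=0  c=5⇒th=2,odd=1
L=5*4+2=22  i=0*2+1=1

22,1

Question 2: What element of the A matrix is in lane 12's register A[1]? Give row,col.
3,1

lane 12=>12/4=3, 12 mod 4=0
i=1  r:3+0=>3  c:2·0+1=>1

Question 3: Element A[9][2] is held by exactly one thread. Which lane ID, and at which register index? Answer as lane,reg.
r=9⇒gr=1,Rb=1  c=2⇒th=1,odd=0
L=1*4+1=5  i=1*2+0=2

5,2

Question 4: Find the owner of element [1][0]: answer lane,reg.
4,0

r: 1->gid=1,r8=0  c: 0->tid=0,i&1=0
L=1*4+0=4  i=0*2+0=0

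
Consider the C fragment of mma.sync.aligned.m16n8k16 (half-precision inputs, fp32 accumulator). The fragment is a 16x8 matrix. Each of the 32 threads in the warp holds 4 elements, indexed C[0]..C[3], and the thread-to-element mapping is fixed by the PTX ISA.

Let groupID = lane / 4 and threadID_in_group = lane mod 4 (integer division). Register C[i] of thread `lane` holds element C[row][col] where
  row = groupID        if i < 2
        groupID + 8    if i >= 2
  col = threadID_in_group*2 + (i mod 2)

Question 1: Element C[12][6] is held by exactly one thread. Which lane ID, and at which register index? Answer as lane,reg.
19,2

r:12=>grp=4,rB=1  c:6=>tig=3,lo=0
L=4*4+3=19  i=1*2+0=2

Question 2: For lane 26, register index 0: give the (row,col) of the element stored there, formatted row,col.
6,4

lane 26->26/4=6, 26 mod 4=2
i=0  r:6+0->6  c:2·2+0->4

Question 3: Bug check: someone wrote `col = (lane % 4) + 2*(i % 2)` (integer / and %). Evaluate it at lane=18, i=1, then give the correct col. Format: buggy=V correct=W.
buggy=4 correct=5

`(lane % 4) + 2*(i % 2)`[18,1]->4
L=18->gid=18>>2=4, tid=18&3=2
[1]->row 4+0=4  col 2·2+1=5
col: 4 vs 5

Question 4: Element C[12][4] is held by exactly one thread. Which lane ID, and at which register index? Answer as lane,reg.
r=12⇒gr=4,Rb=1  c=4⇒th=2,odd=0
L=4*4+2=18  i=1*2+0=2

18,2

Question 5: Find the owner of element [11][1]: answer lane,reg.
r=11->g=3,rb=1  c=1->t=0,b0=1
L=3*4+0=12  i=1*2+1=3

12,3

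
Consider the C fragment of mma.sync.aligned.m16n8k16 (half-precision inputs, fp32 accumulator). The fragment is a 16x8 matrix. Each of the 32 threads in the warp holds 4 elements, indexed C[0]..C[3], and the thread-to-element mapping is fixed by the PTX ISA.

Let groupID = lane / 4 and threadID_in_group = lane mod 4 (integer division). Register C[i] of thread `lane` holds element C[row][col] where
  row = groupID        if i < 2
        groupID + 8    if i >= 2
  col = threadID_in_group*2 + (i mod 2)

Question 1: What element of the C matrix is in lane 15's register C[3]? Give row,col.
11,7

L=15⇒gr=15>>2=3, th=15&3=3
[3]⇒row 3+8=11  col 3·2+1=7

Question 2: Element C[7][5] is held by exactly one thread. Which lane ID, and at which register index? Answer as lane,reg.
30,1

r=7→G=7,rhi=0  c=5→T=2,p=1
L=7*4+2=30  i=0*2+1=1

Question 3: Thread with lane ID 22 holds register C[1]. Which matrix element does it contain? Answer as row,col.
5,5

L=22=>grp=22>>2=5, tig=22&3=2
[1]=>row 5+0=5  col 2·2+1=5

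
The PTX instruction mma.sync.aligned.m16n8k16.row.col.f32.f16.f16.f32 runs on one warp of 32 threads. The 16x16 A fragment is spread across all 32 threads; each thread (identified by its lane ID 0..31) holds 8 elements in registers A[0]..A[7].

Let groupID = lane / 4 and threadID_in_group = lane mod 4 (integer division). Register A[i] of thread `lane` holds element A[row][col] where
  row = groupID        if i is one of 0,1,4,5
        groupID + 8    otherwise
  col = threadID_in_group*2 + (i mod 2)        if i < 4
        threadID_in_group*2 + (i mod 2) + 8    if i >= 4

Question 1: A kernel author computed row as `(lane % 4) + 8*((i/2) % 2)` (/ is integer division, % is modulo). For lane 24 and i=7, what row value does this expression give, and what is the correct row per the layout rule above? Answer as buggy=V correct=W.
buggy=8 correct=14

`(lane % 4) + 8*((i/2) % 2)`[24,7]→8
L=24→G=24>>2=6, T=24&3=0
[7]→row 6+8=14  col 0·2+1+8=9
row: 8 vs 14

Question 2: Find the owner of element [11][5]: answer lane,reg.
r=11->g=3,rb=1  c=5->cb=0,t=2,b0=1
L=3*4+2=14  i=0*4+1*2+1=3

14,3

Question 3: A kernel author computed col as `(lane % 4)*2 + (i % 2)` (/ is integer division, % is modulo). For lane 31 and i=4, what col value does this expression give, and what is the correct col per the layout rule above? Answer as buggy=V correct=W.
`(lane % 4)*2 + (i % 2)`[31,4]->6
lane 31: g=7 (31/4), t=3 (31%4)
i=4: r=7+0=7, c=3*2+0+8=14
col: 6 vs 14

buggy=6 correct=14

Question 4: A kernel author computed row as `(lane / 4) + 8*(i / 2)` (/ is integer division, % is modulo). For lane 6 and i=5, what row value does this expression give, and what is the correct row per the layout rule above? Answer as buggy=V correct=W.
buggy=17 correct=1

`(lane / 4) + 8*(i / 2)`[6,5]=>17
L=6=>grp=6>>2=1, tig=6&3=2
[5]=>row 1+0=1  col 2·2+1+8=13
row: 17 vs 1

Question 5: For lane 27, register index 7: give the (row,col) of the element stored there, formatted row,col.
lane 27: G=6 (27/4), T=3 (27%4)
i=7: r=6+8=14, c=3*2+1+8=15

14,15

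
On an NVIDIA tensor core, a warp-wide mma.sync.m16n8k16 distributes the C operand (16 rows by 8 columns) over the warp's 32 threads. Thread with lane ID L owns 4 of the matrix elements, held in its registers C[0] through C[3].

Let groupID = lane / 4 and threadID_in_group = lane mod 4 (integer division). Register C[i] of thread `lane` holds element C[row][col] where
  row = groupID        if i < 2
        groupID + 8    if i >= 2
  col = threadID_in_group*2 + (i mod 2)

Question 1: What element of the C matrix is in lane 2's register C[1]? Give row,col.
L=2->g=2>>2=0, t=2&3=2
[1]->row 0+0=0  col 2·2+1=5

0,5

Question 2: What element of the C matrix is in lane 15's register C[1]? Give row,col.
15: grp=3,tig=3
[1] (3+0,3*2+1) = (3,7)

3,7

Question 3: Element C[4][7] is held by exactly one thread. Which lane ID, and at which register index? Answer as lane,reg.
19,1

r: 4->gid=4,r8=0  c: 7->tid=3,i&1=1
L=4*4+3=19  i=0*2+1=1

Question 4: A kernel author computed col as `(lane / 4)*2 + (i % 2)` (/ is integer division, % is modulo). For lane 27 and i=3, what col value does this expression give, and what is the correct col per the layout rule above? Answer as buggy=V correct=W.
`(lane / 4)*2 + (i % 2)`[27,3]→13
L=27→G=27>>2=6, T=27&3=3
[3]→row 6+8=14  col 3·2+1=7
col: 13 vs 7

buggy=13 correct=7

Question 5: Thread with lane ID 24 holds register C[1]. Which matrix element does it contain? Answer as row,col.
6,1

lane 24->24/4=6, 24 mod 4=0
i=1  r:6+0->6  c:2·0+1->1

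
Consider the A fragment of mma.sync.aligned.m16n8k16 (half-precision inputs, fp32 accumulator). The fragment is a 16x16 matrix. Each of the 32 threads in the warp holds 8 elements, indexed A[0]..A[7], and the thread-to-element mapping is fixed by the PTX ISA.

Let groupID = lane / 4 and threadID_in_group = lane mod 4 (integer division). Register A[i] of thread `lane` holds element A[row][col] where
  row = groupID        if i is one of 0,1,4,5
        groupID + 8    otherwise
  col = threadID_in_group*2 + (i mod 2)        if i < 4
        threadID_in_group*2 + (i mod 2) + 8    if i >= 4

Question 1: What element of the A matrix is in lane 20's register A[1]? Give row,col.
5,1

20: gid=5,tid=0
[1] (5+0,0*2+1+0) = (5,1)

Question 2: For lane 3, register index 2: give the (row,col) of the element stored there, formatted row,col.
8,6

3: grp=0,tig=3
[2] (0+8,3*2+0+0) = (8,6)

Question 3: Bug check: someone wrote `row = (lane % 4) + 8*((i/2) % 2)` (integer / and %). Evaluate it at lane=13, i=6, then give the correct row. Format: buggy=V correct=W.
`(lane % 4) + 8*((i/2) % 2)`[13,6]->9
L=13->gid=13>>2=3, tid=13&3=1
[6]->row 3+8=11  col 1·2+0+8=10
row: 9 vs 11

buggy=9 correct=11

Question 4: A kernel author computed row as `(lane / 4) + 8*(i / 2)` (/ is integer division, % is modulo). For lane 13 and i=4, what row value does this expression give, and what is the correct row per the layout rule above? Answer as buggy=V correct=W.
buggy=19 correct=3

`(lane / 4) + 8*(i / 2)`[13,4]→19
lane 13→13/4=3, 13 mod 4=1
i=4  r:3+0→3  c:2·1+0+8→10
row: 19 vs 3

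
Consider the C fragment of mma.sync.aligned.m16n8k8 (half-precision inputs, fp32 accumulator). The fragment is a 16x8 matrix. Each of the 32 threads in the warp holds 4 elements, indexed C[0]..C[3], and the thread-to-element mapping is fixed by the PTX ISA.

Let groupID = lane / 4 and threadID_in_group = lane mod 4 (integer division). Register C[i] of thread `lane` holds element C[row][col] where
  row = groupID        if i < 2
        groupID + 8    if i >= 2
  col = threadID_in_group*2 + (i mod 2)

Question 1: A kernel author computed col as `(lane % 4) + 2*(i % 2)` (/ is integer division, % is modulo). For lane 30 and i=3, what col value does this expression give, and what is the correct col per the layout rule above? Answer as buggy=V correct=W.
buggy=4 correct=5

`(lane % 4) + 2*(i % 2)`[30,3]=>4
L=30=>grp=30>>2=7, tig=30&3=2
[3]=>row 7+8=15  col 2·2+1=5
col: 4 vs 5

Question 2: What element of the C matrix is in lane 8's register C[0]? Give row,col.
8: G=2,T=0
[0] (2+0,0*2+0) = (2,0)

2,0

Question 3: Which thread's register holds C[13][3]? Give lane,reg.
21,3

r: 13->gid=5,r8=1  c: 3->tid=1,i&1=1
L=5*4+1=21  i=1*2+1=3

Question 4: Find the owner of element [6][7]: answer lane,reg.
27,1

r: 6->gid=6,r8=0  c: 7->tid=3,i&1=1
L=6*4+3=27  i=0*2+1=1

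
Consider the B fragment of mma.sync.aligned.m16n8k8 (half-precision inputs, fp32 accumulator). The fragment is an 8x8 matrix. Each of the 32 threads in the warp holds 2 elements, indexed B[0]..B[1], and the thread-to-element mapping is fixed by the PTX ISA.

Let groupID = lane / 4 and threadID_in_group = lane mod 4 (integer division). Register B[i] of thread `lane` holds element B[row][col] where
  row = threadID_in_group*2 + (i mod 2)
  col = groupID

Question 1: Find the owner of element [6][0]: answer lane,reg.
3,0

c=0⇒gr=0  r=6⇒th=3,odd=0
L=0*4+3=3  i=0=0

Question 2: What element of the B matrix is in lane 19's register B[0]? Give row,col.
L=19->gid=19>>2=4, tid=19&3=3
[0]->row 3·2+0=6  col gid=4

6,4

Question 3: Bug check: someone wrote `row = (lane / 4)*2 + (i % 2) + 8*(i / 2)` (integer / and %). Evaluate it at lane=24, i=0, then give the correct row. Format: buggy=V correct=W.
buggy=12 correct=0

`(lane / 4)*2 + (i % 2) + 8*(i / 2)`[24,0]->12
L=24->g=24>>2=6, t=24&3=0
[0]->row 0·2+0=0  col g=6
row: 12 vs 0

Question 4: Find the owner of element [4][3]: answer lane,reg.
14,0

c=3->g=3  r=4->t=2,b0=0
L=3*4+2=14  i=0=0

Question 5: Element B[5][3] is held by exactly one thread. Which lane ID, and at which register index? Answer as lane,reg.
14,1

c=3⇒gr=3  r=5⇒th=2,odd=1
L=3*4+2=14  i=1=1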